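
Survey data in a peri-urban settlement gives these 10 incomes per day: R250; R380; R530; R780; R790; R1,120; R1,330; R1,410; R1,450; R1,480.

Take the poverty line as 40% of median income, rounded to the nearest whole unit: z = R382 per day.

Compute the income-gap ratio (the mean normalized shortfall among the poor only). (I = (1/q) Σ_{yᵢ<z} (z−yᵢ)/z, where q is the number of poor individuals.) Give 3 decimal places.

0.175

Poor units: R250, R380 (q = 2 of N = 10).
Relative gaps: 0.3455, 0.0052; sum = 0.350785.
The income-gap ratio divides by q (the poor only): 0.350785 / 2 = 0.175.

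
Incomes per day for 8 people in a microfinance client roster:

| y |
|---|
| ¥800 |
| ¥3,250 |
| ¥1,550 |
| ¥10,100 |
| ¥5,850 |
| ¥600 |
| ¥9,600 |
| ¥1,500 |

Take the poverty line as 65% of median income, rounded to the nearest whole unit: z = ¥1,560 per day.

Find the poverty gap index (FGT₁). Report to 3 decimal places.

0.143

Below z: ¥600, ¥800, ¥1,500, ¥1,550 (q = 4 of N = 8).
Gap ratios (z−y)/z: (1560−600)/1560 = 0.6154; (1560−800)/1560 = 0.4872; (1560−1500)/1560 = 0.0385; (1560−1550)/1560 = 0.0064.
Sum of shortfalls = 1.147436; P₁ averages over all N: 1.147436 / 8 = 0.143.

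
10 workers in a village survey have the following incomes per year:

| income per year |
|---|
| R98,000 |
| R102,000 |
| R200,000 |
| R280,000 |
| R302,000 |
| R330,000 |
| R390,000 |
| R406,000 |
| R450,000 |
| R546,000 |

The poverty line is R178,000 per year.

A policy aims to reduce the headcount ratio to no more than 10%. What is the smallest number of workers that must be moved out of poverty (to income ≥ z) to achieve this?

1

2 of the 10 workers are poor, so H = 2/10 = 0.200.
A headcount ratio of at most 10% allows at most ⌊0.10 × 10⌋ = 1 poor workers.
So at least 2 − 1 = 1 must be lifted.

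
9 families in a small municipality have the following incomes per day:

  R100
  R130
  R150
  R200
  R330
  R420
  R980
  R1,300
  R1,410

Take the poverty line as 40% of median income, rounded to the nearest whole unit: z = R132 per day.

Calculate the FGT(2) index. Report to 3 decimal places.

0.007

Incomes under z: R100, R130 (q = 2 of N = 9).
Relative gaps: (132−100)/132 = 0.2424; (132−130)/132 = 0.0152.
Squared: 0.0588; 0.0002.
Sum = 0.058999; P₂ = 0.058999 / 9 = 0.007.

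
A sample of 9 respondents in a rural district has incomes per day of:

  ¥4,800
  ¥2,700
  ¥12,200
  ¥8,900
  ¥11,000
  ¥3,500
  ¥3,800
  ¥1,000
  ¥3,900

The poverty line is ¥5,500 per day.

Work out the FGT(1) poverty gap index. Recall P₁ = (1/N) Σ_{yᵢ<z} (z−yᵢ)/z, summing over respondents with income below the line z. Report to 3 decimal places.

Below the line: ¥1,000, ¥2,700, ¥3,500, ¥3,800, ¥3,900, ¥4,800 (q = 6 of N = 9).
Normalized shortfalls: (5500−1000)/5500 = 0.8182; (5500−2700)/5500 = 0.5091; (5500−3500)/5500 = 0.3636; (5500−3800)/5500 = 0.3091; (5500−3900)/5500 = 0.2909; (5500−4800)/5500 = 0.1273.
Sum of shortfalls = 2.418182; P₁ averages over all N: 2.418182 / 9 = 0.269.

0.269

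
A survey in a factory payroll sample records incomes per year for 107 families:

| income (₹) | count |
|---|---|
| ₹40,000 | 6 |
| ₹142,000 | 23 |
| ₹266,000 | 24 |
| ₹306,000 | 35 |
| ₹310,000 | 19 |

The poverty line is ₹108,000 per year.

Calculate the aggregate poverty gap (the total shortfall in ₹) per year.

₹408,000

Below the line: 6×₹40,000 (q = 6 of N = 107).
Individual gaps: 6×(108000−40000) = 408000.
Aggregate gap = ₹408,000.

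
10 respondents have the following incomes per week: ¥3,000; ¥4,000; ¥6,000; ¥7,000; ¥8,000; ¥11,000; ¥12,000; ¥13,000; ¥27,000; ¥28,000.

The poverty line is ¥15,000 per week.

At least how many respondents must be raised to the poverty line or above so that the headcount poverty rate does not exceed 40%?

Currently q = 8 of N = 10 are below the line (H = 0.800).
A headcount ratio of at most 40% allows at most ⌊0.40 × 10⌋ = 4 poor respondents.
So at least 8 − 4 = 4 must be lifted.

4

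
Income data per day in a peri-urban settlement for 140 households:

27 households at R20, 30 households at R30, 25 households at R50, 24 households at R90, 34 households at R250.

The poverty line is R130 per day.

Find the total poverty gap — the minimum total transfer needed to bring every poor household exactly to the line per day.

R8,930

Below z: 27×R20, 30×R30, 25×R50, 24×R90 (q = 106 of N = 140).
Individual gaps: 27×(130−20) = 2970; 30×(130−30) = 3000; 25×(130−50) = 2000; 24×(130−90) = 960.
Aggregate gap = R8,930.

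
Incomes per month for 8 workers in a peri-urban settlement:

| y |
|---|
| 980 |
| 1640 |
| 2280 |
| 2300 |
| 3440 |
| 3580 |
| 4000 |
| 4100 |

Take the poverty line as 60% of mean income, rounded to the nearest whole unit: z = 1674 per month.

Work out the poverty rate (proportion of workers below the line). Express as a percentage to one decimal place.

25.0%

2 of the 8 workers have income below 1674.
H = 2/8 = 25.0%.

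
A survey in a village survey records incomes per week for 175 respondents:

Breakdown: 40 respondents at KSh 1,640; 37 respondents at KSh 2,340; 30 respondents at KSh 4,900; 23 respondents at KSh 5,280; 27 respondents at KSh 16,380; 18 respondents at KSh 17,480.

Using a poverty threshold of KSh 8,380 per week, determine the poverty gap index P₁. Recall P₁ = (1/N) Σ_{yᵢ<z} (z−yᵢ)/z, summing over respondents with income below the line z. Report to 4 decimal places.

0.4560

Below z: 40×KSh 1,640, 37×KSh 2,340, 30×KSh 4,900, 23×KSh 5,280 (q = 130 of N = 175).
Gap ratios (z−y)/z: (8380−1640)/8380 = 0.8043 (×40); (8380−2340)/8380 = 0.7208 (×37); (8380−4900)/8380 = 0.4153 (×30); (8380−5280)/8380 = 0.3699 (×23).
Σ = 79.806683. Dividing by the full population N = 175 gives P₁ = 0.4560.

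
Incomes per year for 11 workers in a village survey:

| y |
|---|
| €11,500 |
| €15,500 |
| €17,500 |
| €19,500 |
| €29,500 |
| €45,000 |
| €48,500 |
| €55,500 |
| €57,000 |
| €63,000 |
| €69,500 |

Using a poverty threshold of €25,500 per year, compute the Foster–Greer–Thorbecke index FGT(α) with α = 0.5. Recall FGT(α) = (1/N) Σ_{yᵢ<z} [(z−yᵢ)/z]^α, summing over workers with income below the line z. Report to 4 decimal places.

0.2193

Below z: €11,500, €15,500, €17,500, €19,500 (q = 4 of N = 11).
Relative gaps: (25500−11500)/25500 = 0.5490; (25500−15500)/25500 = 0.3922; (25500−17500)/25500 = 0.3137; (25500−19500)/25500 = 0.2353.
Raised to α = 0.5: 0.74096; 0.62622; 0.56011; 0.48507.
Sum = 2.412366; FGT(0.5) = 2.412366 / 11 = 0.2193.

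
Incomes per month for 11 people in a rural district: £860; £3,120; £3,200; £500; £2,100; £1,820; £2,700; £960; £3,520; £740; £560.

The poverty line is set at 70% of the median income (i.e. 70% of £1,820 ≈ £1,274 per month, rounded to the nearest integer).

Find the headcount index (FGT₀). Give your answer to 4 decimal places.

5 of the 11 people have income below £1,274.
H = 5/11 = 0.4545.

0.4545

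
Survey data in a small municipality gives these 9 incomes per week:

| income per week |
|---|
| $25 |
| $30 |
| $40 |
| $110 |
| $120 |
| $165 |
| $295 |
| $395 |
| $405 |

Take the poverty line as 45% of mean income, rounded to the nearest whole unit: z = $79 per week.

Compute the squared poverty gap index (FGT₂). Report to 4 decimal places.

0.1217

Incomes under z: $25, $30, $40 (q = 3 of N = 9).
Shortfall ratios: (79−25)/79 = 0.6835; (79−30)/79 = 0.6203; (79−40)/79 = 0.4937.
Squared: 0.4672; 0.3847; 0.2437.
Sum = 1.095658; P₂ = 1.095658 / 9 = 0.1217.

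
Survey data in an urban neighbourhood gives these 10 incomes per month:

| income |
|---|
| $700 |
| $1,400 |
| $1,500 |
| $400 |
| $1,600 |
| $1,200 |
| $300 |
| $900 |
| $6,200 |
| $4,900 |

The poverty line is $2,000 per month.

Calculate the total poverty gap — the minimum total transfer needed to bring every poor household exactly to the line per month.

Below z: $300, $400, $700, $900, $1,200, $1,400, $1,500, $1,600 (q = 8 of N = 10).
Individual gaps: 2000−300 = 1700; 2000−400 = 1600; 2000−700 = 1300; 2000−900 = 1100; 2000−1200 = 800; 2000−1400 = 600; 2000−1500 = 500; 2000−1600 = 400.
Aggregate gap = $8,000.

$8,000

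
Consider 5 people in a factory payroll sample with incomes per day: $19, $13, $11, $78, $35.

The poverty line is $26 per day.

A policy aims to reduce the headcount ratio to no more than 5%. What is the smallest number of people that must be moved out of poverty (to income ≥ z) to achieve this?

3 of the 5 people are poor, so H = 3/5 = 0.600.
A headcount ratio of at most 5% allows at most ⌊0.05 × 5⌋ = 0 poor people.
So at least 3 − 0 = 3 must be lifted.

3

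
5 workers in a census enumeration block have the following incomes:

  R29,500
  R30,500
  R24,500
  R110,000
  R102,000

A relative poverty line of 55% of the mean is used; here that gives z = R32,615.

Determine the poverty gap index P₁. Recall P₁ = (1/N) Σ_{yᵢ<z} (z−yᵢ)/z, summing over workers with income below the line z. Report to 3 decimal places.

Below the line: R24,500, R29,500, R30,500 (q = 3 of N = 5).
Normalized shortfalls: (32615−24500)/32615 = 0.2488; (32615−29500)/32615 = 0.0955; (32615−30500)/32615 = 0.0648.
Σ = 0.409168. Dividing by the full population N = 5 gives P₁ = 0.082.

0.082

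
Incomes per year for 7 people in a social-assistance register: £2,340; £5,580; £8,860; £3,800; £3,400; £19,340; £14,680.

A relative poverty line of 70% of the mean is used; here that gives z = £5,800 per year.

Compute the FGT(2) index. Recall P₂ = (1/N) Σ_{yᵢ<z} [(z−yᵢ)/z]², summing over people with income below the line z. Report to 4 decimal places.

0.0925

Incomes under z: £2,340, £3,400, £3,800, £5,580 (q = 4 of N = 7).
Relative gaps: (5800−2340)/5800 = 0.5966; (5800−3400)/5800 = 0.4138; (5800−3800)/5800 = 0.3448; (5800−5580)/5800 = 0.0379.
Squared: 0.3559; 0.1712; 0.1189; 0.0014.
Sum = 0.647444; P₂ = 0.647444 / 7 = 0.0925.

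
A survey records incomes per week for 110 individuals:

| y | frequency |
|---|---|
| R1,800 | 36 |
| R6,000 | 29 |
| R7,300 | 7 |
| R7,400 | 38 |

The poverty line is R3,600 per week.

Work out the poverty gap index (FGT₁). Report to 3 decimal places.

0.164

Below the line: 36×R1,800 (q = 36 of N = 110).
Shortfall ratios: (3600−1800)/3600 = 0.5000 (×36).
Σ = 18.000000. Dividing by the full population N = 110 gives P₁ = 0.164.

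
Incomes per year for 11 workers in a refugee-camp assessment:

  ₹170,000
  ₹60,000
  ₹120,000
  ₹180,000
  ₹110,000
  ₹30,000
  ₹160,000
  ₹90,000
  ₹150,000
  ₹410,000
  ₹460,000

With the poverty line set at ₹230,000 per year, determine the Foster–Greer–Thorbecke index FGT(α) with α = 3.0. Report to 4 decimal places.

0.1488

Incomes under z: ₹30,000, ₹60,000, ₹90,000, ₹110,000, ₹120,000, ₹150,000, ₹160,000, ₹170,000, ₹180,000 (q = 9 of N = 11).
Normalized shortfalls: (230000−30000)/230000 = 0.8696; (230000−60000)/230000 = 0.7391; (230000−90000)/230000 = 0.6087; (230000−110000)/230000 = 0.5217; (230000−120000)/230000 = 0.4783; (230000−150000)/230000 = 0.3478; (230000−160000)/230000 = 0.3043; (230000−170000)/230000 = 0.2609; (230000−180000)/230000 = 0.2174.
Raised to α = 3.0: 0.65752; 0.40380; 0.22553; 0.14202; 0.10939; 0.04208; 0.02819; 0.01775; 0.01027.
Sum = 1.636558; FGT(3.0) = 1.636558 / 11 = 0.1488.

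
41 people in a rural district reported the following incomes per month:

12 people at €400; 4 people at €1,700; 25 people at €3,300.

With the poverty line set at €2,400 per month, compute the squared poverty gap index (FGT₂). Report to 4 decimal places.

0.2116

Below the line: 12×€400, 4×€1,700 (q = 16 of N = 41).
Relative gaps: (2400−400)/2400 = 0.8333 (×12); (2400−1700)/2400 = 0.2917 (×4).
Squared: 0.6944 (×12); 0.0851 (×4).
Sum = 8.673611; P₂ = 8.673611 / 41 = 0.2116.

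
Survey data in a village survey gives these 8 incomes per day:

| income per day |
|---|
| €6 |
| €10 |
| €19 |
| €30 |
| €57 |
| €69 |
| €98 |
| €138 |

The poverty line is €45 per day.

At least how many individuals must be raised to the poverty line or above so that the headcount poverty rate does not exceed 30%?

2

Currently q = 4 of N = 8 are below the line (H = 0.500).
A headcount ratio of at most 30% allows at most ⌊0.30 × 8⌋ = 2 poor individuals.
So at least 4 − 2 = 2 must be lifted.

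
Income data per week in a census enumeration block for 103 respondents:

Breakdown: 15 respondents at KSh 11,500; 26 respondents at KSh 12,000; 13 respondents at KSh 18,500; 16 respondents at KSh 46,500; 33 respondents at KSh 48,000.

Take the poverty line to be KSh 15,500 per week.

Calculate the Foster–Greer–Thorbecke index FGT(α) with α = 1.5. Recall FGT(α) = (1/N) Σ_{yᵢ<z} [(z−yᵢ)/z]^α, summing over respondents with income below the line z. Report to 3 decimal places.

Poor units: 15×KSh 11,500, 26×KSh 12,000 (q = 41 of N = 103).
Gap ratios (z−y)/z: (15500−11500)/15500 = 0.2581 (×15); (15500−12000)/15500 = 0.2258 (×26).
Raised to α = 1.5: 0.13110 (×15); 0.10730 (×26).
Sum = 4.756284; FGT(1.5) = 4.756284 / 103 = 0.046.

0.046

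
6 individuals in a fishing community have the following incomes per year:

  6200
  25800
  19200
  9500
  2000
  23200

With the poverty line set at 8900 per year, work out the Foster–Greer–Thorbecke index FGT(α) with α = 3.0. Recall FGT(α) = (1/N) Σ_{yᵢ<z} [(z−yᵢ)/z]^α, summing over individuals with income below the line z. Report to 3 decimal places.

Below the line: 2000, 6200 (q = 2 of N = 6).
Gap ratios (z−y)/z: (8900−2000)/8900 = 0.7753; (8900−6200)/8900 = 0.3034.
Raised to α = 3.0: 0.46599; 0.02792.
Sum = 0.493911; FGT(3.0) = 0.493911 / 6 = 0.082.

0.082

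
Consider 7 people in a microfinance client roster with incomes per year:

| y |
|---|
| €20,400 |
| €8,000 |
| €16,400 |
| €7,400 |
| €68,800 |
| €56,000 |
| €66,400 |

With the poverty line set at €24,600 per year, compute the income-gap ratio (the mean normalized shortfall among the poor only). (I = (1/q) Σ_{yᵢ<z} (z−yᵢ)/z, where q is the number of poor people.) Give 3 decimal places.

Incomes under z: €7,400, €8,000, €16,400, €20,400 (q = 4 of N = 7).
Shortfall ratios (z−y)/z: 0.6992, 0.6748, 0.3333, 0.1707; sum = 1.878049.
I averages over the q = 4 poor units only: 1.878049 / 4 = 0.470.

0.470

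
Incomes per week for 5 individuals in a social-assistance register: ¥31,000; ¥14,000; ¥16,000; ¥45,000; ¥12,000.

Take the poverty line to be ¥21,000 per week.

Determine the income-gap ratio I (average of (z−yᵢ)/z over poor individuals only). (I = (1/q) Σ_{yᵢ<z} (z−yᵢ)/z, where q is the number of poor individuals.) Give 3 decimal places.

Below z: ¥12,000, ¥14,000, ¥16,000 (q = 3 of N = 5).
Relative gaps: 0.4286, 0.3333, 0.2381; sum = 1.000000.
The income-gap ratio divides by q (the poor only): 1.000000 / 3 = 0.333.

0.333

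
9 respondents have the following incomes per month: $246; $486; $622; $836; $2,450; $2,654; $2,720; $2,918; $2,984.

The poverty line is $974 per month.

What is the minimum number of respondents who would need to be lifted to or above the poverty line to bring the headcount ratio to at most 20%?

4 of the 9 respondents are poor, so H = 4/9 = 0.444.
A headcount ratio of at most 20% allows at most ⌊0.20 × 9⌋ = 1 poor respondents.
So at least 4 − 1 = 3 must be lifted.

3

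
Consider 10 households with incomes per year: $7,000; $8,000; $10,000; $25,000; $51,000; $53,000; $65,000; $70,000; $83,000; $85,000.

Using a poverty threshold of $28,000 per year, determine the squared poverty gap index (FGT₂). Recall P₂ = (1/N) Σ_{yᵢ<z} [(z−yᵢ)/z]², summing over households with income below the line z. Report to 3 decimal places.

0.150

Below z: $7,000, $8,000, $10,000, $25,000 (q = 4 of N = 10).
Gap ratios (z−y)/z: (28000−7000)/28000 = 0.7500; (28000−8000)/28000 = 0.7143; (28000−10000)/28000 = 0.6429; (28000−25000)/28000 = 0.1071.
Squared: 0.5625; 0.5102; 0.4133; 0.0115.
Sum = 1.497449; P₂ = 1.497449 / 10 = 0.150.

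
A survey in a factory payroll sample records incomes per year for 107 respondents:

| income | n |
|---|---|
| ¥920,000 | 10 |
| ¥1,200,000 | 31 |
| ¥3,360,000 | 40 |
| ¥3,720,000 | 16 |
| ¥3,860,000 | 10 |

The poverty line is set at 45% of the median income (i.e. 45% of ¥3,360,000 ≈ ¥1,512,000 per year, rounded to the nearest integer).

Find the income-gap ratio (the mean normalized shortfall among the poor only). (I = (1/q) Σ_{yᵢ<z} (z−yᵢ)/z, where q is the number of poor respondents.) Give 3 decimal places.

0.252

Incomes under z: 10×¥920,000, 31×¥1,200,000 (q = 41 of N = 107).
Relative gaps: 0.3915 (×10), 0.2063 (×31); sum = 10.312169.
The income-gap ratio divides by q (the poor only): 10.312169 / 41 = 0.252.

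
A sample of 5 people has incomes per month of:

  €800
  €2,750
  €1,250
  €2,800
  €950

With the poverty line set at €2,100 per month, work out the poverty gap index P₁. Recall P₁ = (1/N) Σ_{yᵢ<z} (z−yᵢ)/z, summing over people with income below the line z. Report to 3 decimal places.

Poor units: €800, €950, €1,250 (q = 3 of N = 5).
Relative gaps: (2100−800)/2100 = 0.6190; (2100−950)/2100 = 0.5476; (2100−1250)/2100 = 0.4048.
Σ = 1.571429. Dividing by the full population N = 5 gives P₁ = 0.314.

0.314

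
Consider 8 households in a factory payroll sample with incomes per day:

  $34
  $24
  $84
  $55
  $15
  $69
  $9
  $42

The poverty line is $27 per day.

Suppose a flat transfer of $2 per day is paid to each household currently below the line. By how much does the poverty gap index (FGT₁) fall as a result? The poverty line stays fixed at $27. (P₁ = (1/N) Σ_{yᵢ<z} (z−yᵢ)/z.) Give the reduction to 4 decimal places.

0.0278

Before: below the line — $9, $15, $24; poverty gap index (FGT₁) = 0.152778.
After the $2 transfer: below the line — $11, $17, $26; poverty gap index (FGT₁) = 0.125000.
Reduction = 0.152778 − 0.125000 = 0.0278.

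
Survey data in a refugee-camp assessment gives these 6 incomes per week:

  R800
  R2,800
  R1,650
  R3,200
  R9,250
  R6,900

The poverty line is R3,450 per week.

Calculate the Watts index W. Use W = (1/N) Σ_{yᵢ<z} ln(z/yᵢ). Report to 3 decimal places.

Below the line: R800, R1,650, R2,800, R3,200 (q = 4 of N = 6).
Log gaps: ln(3450/800) = 1.4615; ln(3450/1650) = 0.7376; ln(3450/2800) = 0.2088; ln(3450/3200) = 0.0752.
W = 2.483095 / 6 = 0.414.

0.414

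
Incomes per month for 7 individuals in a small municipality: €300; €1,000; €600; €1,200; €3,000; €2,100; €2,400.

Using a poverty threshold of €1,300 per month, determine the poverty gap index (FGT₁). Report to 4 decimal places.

Below z: €300, €600, €1,000, €1,200 (q = 4 of N = 7).
Normalized shortfalls: (1300−300)/1300 = 0.7692; (1300−600)/1300 = 0.5385; (1300−1000)/1300 = 0.2308; (1300−1200)/1300 = 0.0769.
Σ = 1.615385. Dividing by the full population N = 7 gives P₁ = 0.2308.

0.2308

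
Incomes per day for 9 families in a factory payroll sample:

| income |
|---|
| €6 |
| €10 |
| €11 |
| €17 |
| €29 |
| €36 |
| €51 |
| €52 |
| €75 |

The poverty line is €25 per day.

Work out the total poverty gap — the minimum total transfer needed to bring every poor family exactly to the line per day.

€56

Poor units: €6, €10, €11, €17 (q = 4 of N = 9).
Individual gaps: 25−6 = 19; 25−10 = 15; 25−11 = 14; 25−17 = 8.
Aggregate gap = €56.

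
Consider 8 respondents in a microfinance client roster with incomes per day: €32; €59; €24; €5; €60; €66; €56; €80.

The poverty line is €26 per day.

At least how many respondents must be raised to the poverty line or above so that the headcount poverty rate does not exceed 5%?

2

2 of the 8 respondents are poor, so H = 2/8 = 0.250.
A headcount ratio of at most 5% allows at most ⌊0.05 × 8⌋ = 0 poor respondents.
So at least 2 − 0 = 2 must be lifted.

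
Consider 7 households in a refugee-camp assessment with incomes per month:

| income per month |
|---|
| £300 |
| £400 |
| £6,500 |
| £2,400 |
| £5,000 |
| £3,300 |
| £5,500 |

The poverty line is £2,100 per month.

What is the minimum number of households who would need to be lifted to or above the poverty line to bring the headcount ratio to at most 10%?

2 of the 7 households are poor, so H = 2/7 = 0.286.
A headcount ratio of at most 10% allows at most ⌊0.10 × 7⌋ = 0 poor households.
So at least 2 − 0 = 2 must be lifted.

2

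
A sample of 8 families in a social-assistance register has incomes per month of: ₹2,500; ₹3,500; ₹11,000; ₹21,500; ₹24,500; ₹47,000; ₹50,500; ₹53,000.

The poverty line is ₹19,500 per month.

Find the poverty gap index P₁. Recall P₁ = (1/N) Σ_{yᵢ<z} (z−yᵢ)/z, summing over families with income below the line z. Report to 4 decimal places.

0.2660

Incomes under z: ₹2,500, ₹3,500, ₹11,000 (q = 3 of N = 8).
Shortfall ratios: (19500−2500)/19500 = 0.8718; (19500−3500)/19500 = 0.8205; (19500−11000)/19500 = 0.4359.
Sum of shortfalls = 2.128205; P₁ averages over all N: 2.128205 / 8 = 0.2660.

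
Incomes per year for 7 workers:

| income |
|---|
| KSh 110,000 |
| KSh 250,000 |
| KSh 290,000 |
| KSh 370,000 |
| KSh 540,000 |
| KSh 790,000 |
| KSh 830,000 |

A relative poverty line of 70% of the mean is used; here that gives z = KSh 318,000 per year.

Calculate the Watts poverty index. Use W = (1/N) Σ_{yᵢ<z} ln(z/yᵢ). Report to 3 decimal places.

0.199

Below the line: KSh 110,000, KSh 250,000, KSh 290,000 (q = 3 of N = 7).
ln(z/y) terms: ln(318000/110000) = 1.0616; ln(318000/250000) = 0.2406; ln(318000/290000) = 0.0922.
W = 1.394332 / 7 = 0.199.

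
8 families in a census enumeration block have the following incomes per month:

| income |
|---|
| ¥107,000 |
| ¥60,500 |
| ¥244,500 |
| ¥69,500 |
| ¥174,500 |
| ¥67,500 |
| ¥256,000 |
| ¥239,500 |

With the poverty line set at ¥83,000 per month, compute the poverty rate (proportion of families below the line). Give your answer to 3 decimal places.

3 of the 8 families have income below ¥83,000.
H = 3/8 = 0.375.

0.375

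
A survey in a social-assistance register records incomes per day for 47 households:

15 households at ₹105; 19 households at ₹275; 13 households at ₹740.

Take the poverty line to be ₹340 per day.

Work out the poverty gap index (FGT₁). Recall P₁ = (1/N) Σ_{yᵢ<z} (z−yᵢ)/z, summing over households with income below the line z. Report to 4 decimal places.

Poor units: 15×₹105, 19×₹275 (q = 34 of N = 47).
Relative gaps: (340−105)/340 = 0.6912 (×15); (340−275)/340 = 0.1912 (×19).
Σ = 14.000000. Dividing by the full population N = 47 gives P₁ = 0.2979.

0.2979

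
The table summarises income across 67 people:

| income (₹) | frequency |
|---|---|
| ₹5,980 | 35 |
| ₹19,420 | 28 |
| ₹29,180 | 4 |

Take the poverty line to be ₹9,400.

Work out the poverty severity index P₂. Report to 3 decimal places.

0.069

Poor units: 35×₹5,980 (q = 35 of N = 67).
Gap ratios (z−y)/z: (9400−5980)/9400 = 0.3638 (×35).
Squared: 0.1324 (×35).
Sum = 4.633024; P₂ = 4.633024 / 67 = 0.069.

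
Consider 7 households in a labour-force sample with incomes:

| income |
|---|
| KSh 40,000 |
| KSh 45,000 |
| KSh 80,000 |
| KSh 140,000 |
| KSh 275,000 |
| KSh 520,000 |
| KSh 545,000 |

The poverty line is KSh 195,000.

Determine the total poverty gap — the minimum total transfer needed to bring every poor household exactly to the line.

Below z: KSh 40,000, KSh 45,000, KSh 80,000, KSh 140,000 (q = 4 of N = 7).
Individual gaps: 195000−40000 = 155000; 195000−45000 = 150000; 195000−80000 = 115000; 195000−140000 = 55000.
Aggregate gap = KSh 475,000.

KSh 475,000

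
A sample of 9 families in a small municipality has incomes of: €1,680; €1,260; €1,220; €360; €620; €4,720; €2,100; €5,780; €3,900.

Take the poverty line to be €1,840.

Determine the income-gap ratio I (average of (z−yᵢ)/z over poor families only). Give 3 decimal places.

Poor units: €360, €620, €1,220, €1,260, €1,680 (q = 5 of N = 9).
Shortfall ratios (z−y)/z: 0.8043, 0.6630, 0.3370, 0.3152, 0.0870; sum = 2.206522.
I averages over the q = 5 poor units only: 2.206522 / 5 = 0.441.

0.441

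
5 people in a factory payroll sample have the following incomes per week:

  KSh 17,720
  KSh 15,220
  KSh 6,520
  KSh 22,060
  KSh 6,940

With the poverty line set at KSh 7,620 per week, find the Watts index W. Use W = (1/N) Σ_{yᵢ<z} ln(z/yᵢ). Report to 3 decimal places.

0.050

Poor units: KSh 6,520, KSh 6,940 (q = 2 of N = 5).
Log shortfalls: ln(7620/6520) = 0.1559; ln(7620/6940) = 0.0935.
W = 0.249377 / 5 = 0.050.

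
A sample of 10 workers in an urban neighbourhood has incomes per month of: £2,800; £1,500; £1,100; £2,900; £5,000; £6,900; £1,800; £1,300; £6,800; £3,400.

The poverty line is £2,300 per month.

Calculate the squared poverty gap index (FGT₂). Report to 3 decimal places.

0.063

Below z: £1,100, £1,300, £1,500, £1,800 (q = 4 of N = 10).
Relative gaps: (2300−1100)/2300 = 0.5217; (2300−1300)/2300 = 0.4348; (2300−1500)/2300 = 0.3478; (2300−1800)/2300 = 0.2174.
Squared: 0.2722; 0.1890; 0.1210; 0.0473.
Sum = 0.629490; P₂ = 0.629490 / 10 = 0.063.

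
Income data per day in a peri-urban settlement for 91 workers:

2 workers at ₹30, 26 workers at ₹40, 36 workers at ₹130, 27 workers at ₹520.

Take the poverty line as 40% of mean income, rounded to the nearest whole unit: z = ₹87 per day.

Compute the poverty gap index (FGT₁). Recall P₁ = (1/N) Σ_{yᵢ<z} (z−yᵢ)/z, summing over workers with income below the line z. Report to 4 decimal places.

0.1688

Incomes under z: 2×₹30, 26×₹40 (q = 28 of N = 91).
Normalized shortfalls: (87−30)/87 = 0.6552 (×2); (87−40)/87 = 0.5402 (×26).
Sum of shortfalls = 15.356322; P₁ averages over all N: 15.356322 / 91 = 0.1688.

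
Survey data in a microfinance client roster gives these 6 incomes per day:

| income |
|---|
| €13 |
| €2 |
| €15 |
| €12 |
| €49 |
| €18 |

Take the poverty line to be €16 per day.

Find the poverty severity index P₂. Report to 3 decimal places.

Below the line: €2, €12, €13, €15 (q = 4 of N = 6).
Normalized shortfalls: (16−2)/16 = 0.8750; (16−12)/16 = 0.2500; (16−13)/16 = 0.1875; (16−15)/16 = 0.0625.
Squared: 0.7656; 0.0625; 0.0352; 0.0039.
Sum = 0.867188; P₂ = 0.867188 / 6 = 0.145.

0.145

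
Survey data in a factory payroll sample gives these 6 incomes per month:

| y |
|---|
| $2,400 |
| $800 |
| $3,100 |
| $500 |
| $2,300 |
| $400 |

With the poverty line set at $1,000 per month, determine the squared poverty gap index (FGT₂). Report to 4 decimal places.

0.1083

Below the line: $400, $500, $800 (q = 3 of N = 6).
Normalized shortfalls: (1000−400)/1000 = 0.6000; (1000−500)/1000 = 0.5000; (1000−800)/1000 = 0.2000.
Squared: 0.3600; 0.2500; 0.0400.
Sum = 0.650000; P₂ = 0.650000 / 6 = 0.1083.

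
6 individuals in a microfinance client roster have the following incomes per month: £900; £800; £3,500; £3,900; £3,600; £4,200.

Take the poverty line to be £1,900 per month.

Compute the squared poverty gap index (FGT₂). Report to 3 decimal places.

0.102

Incomes under z: £800, £900 (q = 2 of N = 6).
Gap ratios (z−y)/z: (1900−800)/1900 = 0.5789; (1900−900)/1900 = 0.5263.
Squared: 0.3352; 0.2770.
Sum = 0.612188; P₂ = 0.612188 / 6 = 0.102.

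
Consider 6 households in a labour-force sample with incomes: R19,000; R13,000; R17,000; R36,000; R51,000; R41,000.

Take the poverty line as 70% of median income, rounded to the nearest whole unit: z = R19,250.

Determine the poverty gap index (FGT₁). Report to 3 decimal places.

Poor units: R13,000, R17,000, R19,000 (q = 3 of N = 6).
Shortfall ratios: (19250−13000)/19250 = 0.3247; (19250−17000)/19250 = 0.1169; (19250−19000)/19250 = 0.0130.
Σ = 0.454545. Dividing by the full population N = 6 gives P₁ = 0.076.

0.076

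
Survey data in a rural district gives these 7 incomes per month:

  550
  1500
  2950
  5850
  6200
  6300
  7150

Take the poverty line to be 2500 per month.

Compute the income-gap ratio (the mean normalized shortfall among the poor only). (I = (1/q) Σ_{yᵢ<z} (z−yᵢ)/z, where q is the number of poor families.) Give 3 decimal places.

0.590

Incomes under z: 550, 1500 (q = 2 of N = 7).
Relative gaps: 0.7800, 0.4000; sum = 1.180000.
The income-gap ratio divides by q (the poor only): 1.180000 / 2 = 0.590.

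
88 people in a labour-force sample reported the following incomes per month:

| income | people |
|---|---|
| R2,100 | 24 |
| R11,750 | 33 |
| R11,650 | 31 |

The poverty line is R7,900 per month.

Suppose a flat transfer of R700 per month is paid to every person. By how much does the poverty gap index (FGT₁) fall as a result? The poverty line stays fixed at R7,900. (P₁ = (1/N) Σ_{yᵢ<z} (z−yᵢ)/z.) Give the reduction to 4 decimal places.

Before: below the line — 24×R2,100; poverty gap index (FGT₁) = 0.200230.
After the R700 transfer: below the line — 24×R2,800; poverty gap index (FGT₁) = 0.176064.
Reduction = 0.200230 − 0.176064 = 0.0242.

0.0242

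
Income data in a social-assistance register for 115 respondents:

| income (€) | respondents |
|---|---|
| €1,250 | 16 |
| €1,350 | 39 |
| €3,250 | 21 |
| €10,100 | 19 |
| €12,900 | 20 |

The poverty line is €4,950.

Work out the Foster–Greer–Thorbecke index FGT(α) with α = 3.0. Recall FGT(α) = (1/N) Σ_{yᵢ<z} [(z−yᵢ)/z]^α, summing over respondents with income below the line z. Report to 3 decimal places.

0.196

Below z: 16×€1,250, 39×€1,350, 21×€3,250 (q = 76 of N = 115).
Shortfall ratios: (4950−1250)/4950 = 0.7475 (×16); (4950−1350)/4950 = 0.7273 (×39); (4950−3250)/4950 = 0.3434 (×21).
Raised to α = 3.0: 0.41763 (×16); 0.38467 (×39); 0.04051 (×21).
Sum = 22.534951; FGT(3.0) = 22.534951 / 115 = 0.196.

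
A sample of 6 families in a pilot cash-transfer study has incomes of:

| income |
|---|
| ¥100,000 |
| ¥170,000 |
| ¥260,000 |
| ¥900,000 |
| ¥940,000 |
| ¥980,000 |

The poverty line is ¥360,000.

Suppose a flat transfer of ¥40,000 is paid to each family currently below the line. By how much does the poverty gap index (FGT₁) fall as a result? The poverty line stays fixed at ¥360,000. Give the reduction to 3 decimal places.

0.056

Before: below the line — ¥100,000, ¥170,000, ¥260,000; poverty gap index (FGT₁) = 0.25463.
After the ¥40,000 transfer: below the line — ¥140,000, ¥210,000, ¥300,000; poverty gap index (FGT₁) = 0.19907.
Reduction = 0.25463 − 0.19907 = 0.056.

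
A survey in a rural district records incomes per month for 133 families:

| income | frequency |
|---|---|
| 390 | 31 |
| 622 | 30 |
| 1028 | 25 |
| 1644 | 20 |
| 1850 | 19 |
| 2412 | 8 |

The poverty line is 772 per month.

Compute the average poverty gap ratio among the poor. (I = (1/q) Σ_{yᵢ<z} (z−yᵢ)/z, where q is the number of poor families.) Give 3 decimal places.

Incomes under z: 31×390, 30×622 (q = 61 of N = 133).
Shortfall ratios (z−y)/z: 0.4948 (×31), 0.1943 (×30); sum = 21.168394.
I averages over the q = 61 poor units only: 21.168394 / 61 = 0.347.

0.347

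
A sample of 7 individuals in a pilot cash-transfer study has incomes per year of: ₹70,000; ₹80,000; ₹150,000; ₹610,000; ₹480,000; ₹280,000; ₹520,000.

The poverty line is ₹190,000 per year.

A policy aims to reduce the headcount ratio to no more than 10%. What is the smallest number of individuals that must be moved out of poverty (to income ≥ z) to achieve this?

3

3 of the 7 individuals are poor, so H = 3/7 = 0.429.
A headcount ratio of at most 10% allows at most ⌊0.10 × 7⌋ = 0 poor individuals.
So at least 3 − 0 = 3 must be lifted.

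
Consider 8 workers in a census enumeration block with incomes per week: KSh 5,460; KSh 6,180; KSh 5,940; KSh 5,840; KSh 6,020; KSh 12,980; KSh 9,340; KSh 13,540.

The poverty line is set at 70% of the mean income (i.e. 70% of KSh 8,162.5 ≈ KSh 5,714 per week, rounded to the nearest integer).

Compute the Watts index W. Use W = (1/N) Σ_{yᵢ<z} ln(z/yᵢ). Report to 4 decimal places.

0.0057

Below the line: KSh 5,460 (q = 1 of N = 8).
ln(z/y) terms: ln(5714/5460) = 0.0455.
W = 0.045471 / 8 = 0.0057.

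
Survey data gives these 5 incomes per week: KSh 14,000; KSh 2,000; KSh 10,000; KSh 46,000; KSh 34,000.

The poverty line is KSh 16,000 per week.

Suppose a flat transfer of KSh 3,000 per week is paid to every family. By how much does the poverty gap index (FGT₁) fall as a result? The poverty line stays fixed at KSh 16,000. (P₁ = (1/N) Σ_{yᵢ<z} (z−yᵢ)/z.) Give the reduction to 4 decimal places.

Before: below the line — KSh 2,000, KSh 10,000, KSh 14,000; poverty gap index (FGT₁) = 0.275000.
After the KSh 3,000 transfer: below the line — KSh 5,000, KSh 13,000; poverty gap index (FGT₁) = 0.175000.
Reduction = 0.275000 − 0.175000 = 0.1000.

0.1000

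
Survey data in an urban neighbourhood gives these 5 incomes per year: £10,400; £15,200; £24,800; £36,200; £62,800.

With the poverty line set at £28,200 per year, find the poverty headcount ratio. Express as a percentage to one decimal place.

60.0%

3 of the 5 people have income below £28,200.
H = 3/5 = 60.0%.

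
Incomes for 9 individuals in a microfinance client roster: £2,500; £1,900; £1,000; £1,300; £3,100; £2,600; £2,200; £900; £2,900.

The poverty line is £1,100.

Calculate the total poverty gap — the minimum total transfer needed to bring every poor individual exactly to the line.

£300

Below z: £900, £1,000 (q = 2 of N = 9).
Individual gaps: 1100−900 = 200; 1100−1000 = 100.
Aggregate gap = £300.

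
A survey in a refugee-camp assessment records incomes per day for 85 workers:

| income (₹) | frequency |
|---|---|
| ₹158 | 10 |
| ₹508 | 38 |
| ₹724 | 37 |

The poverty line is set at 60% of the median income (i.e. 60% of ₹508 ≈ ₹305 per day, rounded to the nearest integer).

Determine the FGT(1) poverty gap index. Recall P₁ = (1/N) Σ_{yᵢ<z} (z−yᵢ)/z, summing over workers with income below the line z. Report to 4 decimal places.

0.0567

Below z: 10×₹158 (q = 10 of N = 85).
Gap ratios (z−y)/z: (305−158)/305 = 0.4820 (×10).
Σ = 4.819672. Dividing by the full population N = 85 gives P₁ = 0.0567.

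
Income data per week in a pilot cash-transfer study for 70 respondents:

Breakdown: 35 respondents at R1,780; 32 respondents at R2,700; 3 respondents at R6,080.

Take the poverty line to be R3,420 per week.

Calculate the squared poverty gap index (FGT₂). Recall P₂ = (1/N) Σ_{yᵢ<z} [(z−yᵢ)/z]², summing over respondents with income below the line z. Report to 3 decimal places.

Below z: 35×R1,780, 32×R2,700 (q = 67 of N = 70).
Normalized shortfalls: (3420−1780)/3420 = 0.4795 (×35); (3420−2700)/3420 = 0.2105 (×32).
Squared: 0.2300 (×35); 0.0443 (×32).
Sum = 9.466571; P₂ = 9.466571 / 70 = 0.135.

0.135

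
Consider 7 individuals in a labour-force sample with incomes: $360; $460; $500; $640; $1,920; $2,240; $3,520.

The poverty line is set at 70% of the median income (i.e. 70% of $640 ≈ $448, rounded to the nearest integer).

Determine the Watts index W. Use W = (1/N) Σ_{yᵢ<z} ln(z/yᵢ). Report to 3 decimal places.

0.031

Below the line: $360 (q = 1 of N = 7).
ln(z/y) terms: ln(448/360) = 0.2187.
W = 0.218689 / 7 = 0.031.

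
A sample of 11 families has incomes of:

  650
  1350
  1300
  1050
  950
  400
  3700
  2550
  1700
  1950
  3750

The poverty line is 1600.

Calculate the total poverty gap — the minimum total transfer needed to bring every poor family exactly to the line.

Below z: 400, 650, 950, 1050, 1300, 1350 (q = 6 of N = 11).
Individual gaps: 1600−400 = 1200; 1600−650 = 950; 1600−950 = 650; 1600−1050 = 550; 1600−1300 = 300; 1600−1350 = 250.
Aggregate gap = 3900.

3900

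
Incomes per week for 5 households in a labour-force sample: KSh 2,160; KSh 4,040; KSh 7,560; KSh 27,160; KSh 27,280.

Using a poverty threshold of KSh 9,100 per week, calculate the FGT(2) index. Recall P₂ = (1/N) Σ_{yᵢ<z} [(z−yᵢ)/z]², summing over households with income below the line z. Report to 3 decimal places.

0.184

Below z: KSh 2,160, KSh 4,040, KSh 7,560 (q = 3 of N = 5).
Gap ratios (z−y)/z: (9100−2160)/9100 = 0.7626; (9100−4040)/9100 = 0.5560; (9100−7560)/9100 = 0.1692.
Squared: 0.5816; 0.3092; 0.0286.
Sum = 0.919440; P₂ = 0.919440 / 5 = 0.184.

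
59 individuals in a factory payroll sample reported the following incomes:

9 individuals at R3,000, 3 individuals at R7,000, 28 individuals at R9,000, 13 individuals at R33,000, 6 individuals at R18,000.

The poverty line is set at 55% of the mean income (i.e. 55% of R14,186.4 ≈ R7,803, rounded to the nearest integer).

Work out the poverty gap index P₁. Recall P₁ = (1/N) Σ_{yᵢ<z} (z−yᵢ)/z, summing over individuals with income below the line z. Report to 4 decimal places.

Below z: 9×R3,000, 3×R7,000 (q = 12 of N = 59).
Shortfall ratios: (7803−3000)/7803 = 0.6155 (×9); (7803−7000)/7803 = 0.1029 (×3).
Sum of shortfalls = 5.848520; P₁ averages over all N: 5.848520 / 59 = 0.0991.

0.0991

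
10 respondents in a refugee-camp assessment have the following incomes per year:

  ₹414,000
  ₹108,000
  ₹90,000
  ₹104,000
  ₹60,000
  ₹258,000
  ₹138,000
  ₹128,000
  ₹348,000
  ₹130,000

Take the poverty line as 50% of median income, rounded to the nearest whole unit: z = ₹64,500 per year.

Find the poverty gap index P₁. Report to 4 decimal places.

0.0070

Poor units: ₹60,000 (q = 1 of N = 10).
Gap ratios (z−y)/z: (64500−60000)/64500 = 0.0698.
Sum of shortfalls = 0.069767; P₁ averages over all N: 0.069767 / 10 = 0.0070.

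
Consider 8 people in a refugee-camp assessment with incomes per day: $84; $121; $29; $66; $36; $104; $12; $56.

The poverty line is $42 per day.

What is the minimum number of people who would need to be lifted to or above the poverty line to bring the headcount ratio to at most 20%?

2

Currently q = 3 of N = 8 are below the line (H = 0.375).
A headcount ratio of at most 20% allows at most ⌊0.20 × 8⌋ = 1 poor people.
So at least 3 − 1 = 2 must be lifted.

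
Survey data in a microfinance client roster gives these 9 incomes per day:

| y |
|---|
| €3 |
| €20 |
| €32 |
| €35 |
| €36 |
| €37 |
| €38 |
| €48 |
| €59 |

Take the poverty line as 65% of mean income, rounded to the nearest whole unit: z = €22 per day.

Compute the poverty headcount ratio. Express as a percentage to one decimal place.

22.2%

2 of the 9 individuals have income below €22.
H = 2/9 = 22.2%.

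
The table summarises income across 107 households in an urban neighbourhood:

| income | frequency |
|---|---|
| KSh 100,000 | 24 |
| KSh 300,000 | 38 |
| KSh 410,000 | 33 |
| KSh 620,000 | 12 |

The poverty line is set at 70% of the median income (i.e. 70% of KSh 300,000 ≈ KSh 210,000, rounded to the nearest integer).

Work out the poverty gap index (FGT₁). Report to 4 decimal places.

Incomes under z: 24×KSh 100,000 (q = 24 of N = 107).
Relative gaps: (210000−100000)/210000 = 0.5238 (×24).
Σ = 12.571429. Dividing by the full population N = 107 gives P₁ = 0.1175.

0.1175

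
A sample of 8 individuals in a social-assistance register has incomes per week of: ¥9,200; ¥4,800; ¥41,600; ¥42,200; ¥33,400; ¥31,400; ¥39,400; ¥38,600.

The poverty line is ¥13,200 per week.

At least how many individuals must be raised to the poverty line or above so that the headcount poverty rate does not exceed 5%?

2 of the 8 individuals are poor, so H = 2/8 = 0.250.
A headcount ratio of at most 5% allows at most ⌊0.05 × 8⌋ = 0 poor individuals.
So at least 2 − 0 = 2 must be lifted.

2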